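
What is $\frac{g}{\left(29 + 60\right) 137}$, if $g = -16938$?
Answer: $- \frac{16938}{12193} \approx -1.3892$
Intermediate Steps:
$\frac{g}{\left(29 + 60\right) 137} = - \frac{16938}{\left(29 + 60\right) 137} = - \frac{16938}{89 \cdot 137} = - \frac{16938}{12193}$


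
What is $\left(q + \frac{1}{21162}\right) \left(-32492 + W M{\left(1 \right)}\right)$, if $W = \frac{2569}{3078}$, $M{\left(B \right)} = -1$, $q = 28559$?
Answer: $- \frac{60444379412161255}{65136636} \approx -9.2796 \cdot 10^{8}$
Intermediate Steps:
$W = \frac{2569}{3078}$ ($W = 2569 \cdot \frac{1}{3078} = \frac{2569}{3078} \approx 0.83463$)
$\left(q + \frac{1}{21162}\right) \left(-32492 + W M{\left(1 \right)}\right) = \left(28559 + \frac{1}{21162}\right) \left(-32492 + \frac{2569}{3078} \left(-1\right)\right) = \left(28559 + \frac{1}{21162}\right) \left(-32492 - \frac{2569}{3078}\right) = \frac{604365559}{21162} \left(- \frac{100012945}{3078}\right) = - \frac{60444379412161255}{65136636}$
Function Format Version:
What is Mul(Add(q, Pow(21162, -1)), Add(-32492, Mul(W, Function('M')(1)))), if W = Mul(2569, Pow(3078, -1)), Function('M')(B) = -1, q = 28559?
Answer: Rational(-60444379412161255, 65136636) ≈ -9.2796e+8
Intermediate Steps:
W = Rational(2569, 3078) (W = Mul(2569, Rational(1, 3078)) = Rational(2569, 3078) ≈ 0.83463)
Mul(Add(q, Pow(21162, -1)), Add(-32492, Mul(W, Function('M')(1)))) = Mul(Add(28559, Pow(21162, -1)), Add(-32492, Mul(Rational(2569, 3078), -1))) = Mul(Add(28559, Rational(1, 21162)), Add(-32492, Rational(-2569, 3078))) = Mul(Rational(604365559, 21162), Rational(-100012945, 3078)) = Rational(-60444379412161255, 65136636)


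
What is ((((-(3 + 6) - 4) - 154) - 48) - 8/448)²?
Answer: 144985681/3136 ≈ 46233.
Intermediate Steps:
((((-(3 + 6) - 4) - 154) - 48) - 8/448)² = ((((-1*9 - 4) - 154) - 48) - 8*1/448)² = ((((-9 - 4) - 154) - 48) - 1/56)² = (((-13 - 154) - 48) - 1/56)² = ((-167 - 48) - 1/56)² = (-215 - 1/56)² = (-12041/56)² = 144985681/3136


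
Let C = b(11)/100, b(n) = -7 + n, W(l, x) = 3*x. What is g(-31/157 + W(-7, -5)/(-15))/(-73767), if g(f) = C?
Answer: -1/1844175 ≈ -5.4225e-7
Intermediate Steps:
C = 1/25 (C = (-7 + 11)/100 = 4*(1/100) = 1/25 ≈ 0.040000)
g(f) = 1/25
g(-31/157 + W(-7, -5)/(-15))/(-73767) = (1/25)/(-73767) = (1/25)*(-1/73767) = -1/1844175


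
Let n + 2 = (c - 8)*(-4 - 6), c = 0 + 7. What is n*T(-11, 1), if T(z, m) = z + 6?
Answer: -40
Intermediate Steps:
T(z, m) = 6 + z
c = 7
n = 8 (n = -2 + (7 - 8)*(-4 - 6) = -2 - 1*(-10) = -2 + 10 = 8)
n*T(-11, 1) = 8*(6 - 11) = 8*(-5) = -40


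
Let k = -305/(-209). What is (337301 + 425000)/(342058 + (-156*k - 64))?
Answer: 159320909/71429166 ≈ 2.2305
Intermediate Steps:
k = 305/209 (k = -305*(-1/209) = 305/209 ≈ 1.4593)
(337301 + 425000)/(342058 + (-156*k - 64)) = (337301 + 425000)/(342058 + (-156*305/209 - 64)) = 762301/(342058 + (-47580/209 - 64)) = 762301/(342058 - 60956/209) = 762301/(71429166/209) = 762301*(209/71429166) = 159320909/71429166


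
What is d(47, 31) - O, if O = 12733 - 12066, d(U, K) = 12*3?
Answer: -631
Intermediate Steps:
d(U, K) = 36
O = 667
d(47, 31) - O = 36 - 1*667 = 36 - 667 = -631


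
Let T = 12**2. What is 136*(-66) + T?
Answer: -8832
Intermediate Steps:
T = 144
136*(-66) + T = 136*(-66) + 144 = -8976 + 144 = -8832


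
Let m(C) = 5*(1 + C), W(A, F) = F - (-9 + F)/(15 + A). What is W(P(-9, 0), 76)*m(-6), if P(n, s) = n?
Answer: -9725/6 ≈ -1620.8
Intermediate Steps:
W(A, F) = F - (-9 + F)/(15 + A)
m(C) = 5 + 5*C
W(P(-9, 0), 76)*m(-6) = ((9 + 14*76 - 9*76)/(15 - 9))*(5 + 5*(-6)) = ((9 + 1064 - 684)/6)*(5 - 30) = ((⅙)*389)*(-25) = (389/6)*(-25) = -9725/6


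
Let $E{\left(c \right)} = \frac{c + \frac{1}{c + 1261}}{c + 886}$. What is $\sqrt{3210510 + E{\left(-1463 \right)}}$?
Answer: $\frac{\sqrt{43614282791021118}}{116554} \approx 1791.8$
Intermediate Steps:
$E{\left(c \right)} = \frac{c + \frac{1}{1261 + c}}{886 + c}$
$\sqrt{3210510 + E{\left(-1463 \right)}} = \sqrt{3210510 + \frac{1 + \left(-1463\right)^{2} + 1261 \left(-1463\right)}{1117246 + \left(-1463\right)^{2} + 2147 \left(-1463\right)}} = \sqrt{3210510 + \frac{1 + 2140369 - 1844843}{1117246 + 2140369 - 3141061}} = \sqrt{3210510 + \frac{1}{116554} \cdot 295527} = \sqrt{3210510 + \frac{295527}{116554}} = \sqrt{\frac{374198078067}{116554}} = \frac{\sqrt{43614282791021118}}{116554}$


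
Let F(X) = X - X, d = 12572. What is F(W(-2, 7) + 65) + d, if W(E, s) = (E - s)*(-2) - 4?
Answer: 12572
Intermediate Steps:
W(E, s) = -4 - 2*E + 2*s (W(E, s) = (-2*E + 2*s) - 4 = -4 - 2*E + 2*s)
F(X) = 0
F(W(-2, 7) + 65) + d = 0 + 12572 = 12572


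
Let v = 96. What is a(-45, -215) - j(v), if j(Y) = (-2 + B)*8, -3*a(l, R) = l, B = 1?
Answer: 23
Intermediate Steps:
a(l, R) = -l/3
j(Y) = -8 (j(Y) = (-2 + 1)*8 = -1*8 = -8)
a(-45, -215) - j(v) = -⅓*(-45) - 1*(-8) = 15 + 8 = 23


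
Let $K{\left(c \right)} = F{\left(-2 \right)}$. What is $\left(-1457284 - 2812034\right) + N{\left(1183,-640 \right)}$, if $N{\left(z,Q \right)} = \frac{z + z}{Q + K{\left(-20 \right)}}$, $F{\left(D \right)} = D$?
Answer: $- \frac{1370452261}{321} \approx -4.2693 \cdot 10^{6}$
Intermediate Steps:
$K{\left(c \right)} = -2$
$N{\left(z,Q \right)} = \frac{2 z}{-2 + Q}$ ($N{\left(z,Q \right)} = \frac{z + z}{Q - 2} = \frac{2 z}{-2 + Q}$)
$\left(-1457284 - 2812034\right) + N{\left(1183,-640 \right)} = \left(-1457284 - 2812034\right) + 2 \cdot 1183 \frac{1}{-2 - 640} = -4269318 + 2 \cdot 1183 \frac{1}{-642} = -4269318 + 2 \cdot 1183 \left(- \frac{1}{642}\right) = -4269318 - \frac{1183}{321} = - \frac{1370452261}{321}$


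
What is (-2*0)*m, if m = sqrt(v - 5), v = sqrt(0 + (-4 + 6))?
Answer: 0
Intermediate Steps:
v = sqrt(2) (v = sqrt(0 + 2) = sqrt(2) ≈ 1.4142)
m = sqrt(-5 + sqrt(2)) (m = sqrt(sqrt(2) - 5) = sqrt(-5 + sqrt(2)) ≈ 1.8936*I)
(-2*0)*m = (-2*0)*sqrt(-5 + sqrt(2)) = 0*sqrt(-5 + sqrt(2)) = 0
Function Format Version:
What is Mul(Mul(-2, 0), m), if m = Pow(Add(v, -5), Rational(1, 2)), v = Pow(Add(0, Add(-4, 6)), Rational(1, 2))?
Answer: 0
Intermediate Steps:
v = Pow(2, Rational(1, 2)) (v = Pow(Add(0, 2), Rational(1, 2)) = Pow(2, Rational(1, 2)) ≈ 1.4142)
m = Pow(Add(-5, Pow(2, Rational(1, 2))), Rational(1, 2)) (m = Pow(Add(Pow(2, Rational(1, 2)), -5), Rational(1, 2)) = Pow(Add(-5, Pow(2, Rational(1, 2))), Rational(1, 2)) ≈ Mul(1.8936, I))
Mul(Mul(-2, 0), m) = Mul(Mul(-2, 0), Pow(Add(-5, Pow(2, Rational(1, 2))), Rational(1, 2))) = Mul(0, Pow(Add(-5, Pow(2, Rational(1, 2))), Rational(1, 2))) = 0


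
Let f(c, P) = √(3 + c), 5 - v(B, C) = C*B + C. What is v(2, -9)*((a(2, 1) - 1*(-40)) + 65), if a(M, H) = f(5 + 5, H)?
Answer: 3360 + 32*√13 ≈ 3475.4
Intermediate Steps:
v(B, C) = 5 - C - B*C (v(B, C) = 5 - (C*B + C) = 5 - (B*C + C) = 5 - (C + B*C) = 5 + (-C - B*C) = 5 - C - B*C)
a(M, H) = √13 (a(M, H) = √(3 + (5 + 5)) = √(3 + 10) = √13)
v(2, -9)*((a(2, 1) - 1*(-40)) + 65) = (5 - 1*(-9) - 1*2*(-9))*((√13 - 1*(-40)) + 65) = (5 + 9 + 18)*((√13 + 40) + 65) = 32*((40 + √13) + 65) = 32*(105 + √13) = 3360 + 32*√13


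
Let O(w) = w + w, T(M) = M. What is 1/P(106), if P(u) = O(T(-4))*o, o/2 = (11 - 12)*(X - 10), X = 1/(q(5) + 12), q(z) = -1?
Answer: -11/1744 ≈ -0.0063073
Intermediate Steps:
O(w) = 2*w
X = 1/11 (X = 1/(-1 + 12) = 1/11 ≈ 0.090909)
o = 218/11 (o = 2*((11 - 12)*(1/11 - 10)) = 2*(-1*(-109/11)) = 2*(109/11) = 218/11 ≈ 19.818)
P(u) = -1744/11 (P(u) = (2*(-4))*(218/11) = -8*218/11 = -1744/11)
1/P(106) = 1/(-1744/11) = -11/1744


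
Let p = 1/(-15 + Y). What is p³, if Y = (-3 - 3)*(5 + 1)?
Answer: -1/132651 ≈ -7.5386e-6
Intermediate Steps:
Y = -36 (Y = -6*6 = -36)
p = -1/51 (p = 1/(-15 - 36) = 1/(-51) = -1/51 ≈ -0.019608)
p³ = (-1/51)³ = -1/132651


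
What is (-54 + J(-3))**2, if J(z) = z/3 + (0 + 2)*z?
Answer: 3721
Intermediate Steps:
J(z) = 7*z/3 (J(z) = z*(1/3) + 2*z = z/3 + 2*z = 7*z/3)
(-54 + J(-3))**2 = (-54 + (7/3)*(-3))**2 = (-54 - 7)**2 = (-61)**2 = 3721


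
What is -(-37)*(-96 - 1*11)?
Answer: -3959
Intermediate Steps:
-(-37)*(-96 - 1*11) = -(-37)*(-96 - 11) = -(-37)*(-107) = -37*107 = -3959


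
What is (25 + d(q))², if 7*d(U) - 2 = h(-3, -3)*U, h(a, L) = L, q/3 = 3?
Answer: 22500/49 ≈ 459.18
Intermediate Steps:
q = 9 (q = 3*3 = 9)
d(U) = 2/7 - 3*U/7 (d(U) = 2/7 + (-3*U)/7 = 2/7 - 3*U/7)
(25 + d(q))² = (25 + (2/7 - 3/7*9))² = (25 + (2/7 - 27/7))² = (25 - 25/7)² = (150/7)² = 22500/49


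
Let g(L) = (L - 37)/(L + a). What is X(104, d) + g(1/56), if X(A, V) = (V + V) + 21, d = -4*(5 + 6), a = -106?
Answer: -395574/5935 ≈ -66.651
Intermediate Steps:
d = -44 (d = -4*11 = -44)
X(A, V) = 21 + 2*V (X(A, V) = 2*V + 21 = 21 + 2*V)
g(L) = (-37 + L)/(-106 + L) (g(L) = (L - 37)/(L - 106) = (-37 + L)/(-106 + L))
X(104, d) + g(1/56) = (21 + 2*(-44)) + (-37 + 1/56)/(-106 + 1/56) = (21 - 88) + (-37 + 1/56)/(-106 + 1/56) = -67 - 2071/56/(-5935/56) = -67 - 56/5935*(-2071/56) = -67 + 2071/5935 = -395574/5935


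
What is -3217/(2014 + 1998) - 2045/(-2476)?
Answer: 14953/620857 ≈ 0.024084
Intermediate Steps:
-3217/(2014 + 1998) - 2045/(-2476) = -3217/4012 - 2045*(-1/2476) = -3217*1/4012 + 2045/2476 = -3217/4012 + 2045/2476 = 14953/620857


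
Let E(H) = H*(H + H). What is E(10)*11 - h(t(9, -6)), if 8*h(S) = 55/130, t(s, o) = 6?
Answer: 457589/208 ≈ 2199.9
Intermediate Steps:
h(S) = 11/208 (h(S) = (55/130)/8 = (55*(1/130))/8 = (⅛)*(11/26) = 11/208)
E(H) = 2*H² (E(H) = H*(2*H) = 2*H²)
E(10)*11 - h(t(9, -6)) = (2*10²)*11 - 1*11/208 = (2*100)*11 - 11/208 = 200*11 - 11/208 = 2200 - 11/208 = 457589/208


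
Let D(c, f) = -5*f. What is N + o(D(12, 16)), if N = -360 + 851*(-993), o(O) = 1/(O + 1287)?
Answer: -1020401420/1207 ≈ -8.4540e+5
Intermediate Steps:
o(O) = 1/(1287 + O)
N = -845403 (N = -360 - 845043 = -845403)
N + o(D(12, 16)) = -845403 + 1/(1287 - 5*16) = -845403 + 1/(1287 - 80) = -845403 + 1/1207 = -1020401420/1207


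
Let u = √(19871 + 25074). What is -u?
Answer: -√44945 ≈ -212.00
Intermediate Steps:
u = √44945 ≈ 212.00
-u = -√44945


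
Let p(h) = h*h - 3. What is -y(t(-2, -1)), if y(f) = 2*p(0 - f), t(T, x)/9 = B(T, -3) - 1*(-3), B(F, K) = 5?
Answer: -10362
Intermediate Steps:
p(h) = -3 + h² (p(h) = h² - 3 = -3 + h²)
t(T, x) = 72 (t(T, x) = 9*(5 - 1*(-3)) = 9*(5 + 3) = 9*8 = 72)
y(f) = -6 + 2*f² (y(f) = 2*(-3 + (0 - f)²) = 2*(-3 + (-f)²) = 2*(-3 + f²) = -6 + 2*f²)
-y(t(-2, -1)) = -(-6 + 2*72²) = -(-6 + 2*5184) = -(-6 + 10368) = -10362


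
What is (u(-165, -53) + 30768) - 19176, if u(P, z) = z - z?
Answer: 11592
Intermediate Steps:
u(P, z) = 0
(u(-165, -53) + 30768) - 19176 = (0 + 30768) - 19176 = 30768 - 19176 = 11592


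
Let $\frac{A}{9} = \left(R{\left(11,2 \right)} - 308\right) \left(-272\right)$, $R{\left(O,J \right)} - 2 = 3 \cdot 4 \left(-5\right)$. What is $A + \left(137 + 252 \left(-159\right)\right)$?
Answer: $856037$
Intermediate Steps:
$R{\left(O,J \right)} = -58$ ($R{\left(O,J \right)} = 2 + 3 \cdot 4 \left(-5\right) = 2 + 12 \left(-5\right) = 2 - 60 = -58$)
$A = 895968$ ($A = 9 \left(-58 - 308\right) \left(-272\right) = 9 \left(\left(-366\right) \left(-272\right)\right) = 9 \cdot 99552 = 895968$)
$A + \left(137 + 252 \left(-159\right)\right) = 895968 + \left(137 + 252 \left(-159\right)\right) = 895968 + \left(137 - 40068\right) = 895968 - 39931 = 856037$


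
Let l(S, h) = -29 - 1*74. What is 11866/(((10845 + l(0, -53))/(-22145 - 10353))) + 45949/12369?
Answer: -2384627939867/66433899 ≈ -35895.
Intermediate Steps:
l(S, h) = -103 (l(S, h) = -29 - 74 = -103)
11866/(((10845 + l(0, -53))/(-22145 - 10353))) + 45949/12369 = 11866/(((10845 - 103)/(-22145 - 10353))) + 45949/12369 = 11866/((10742/(-32498))) + 45949*(1/12369) = 11866/((10742*(-1/32498))) + 45949/12369 = 11866/(-5371/16249) + 45949/12369 = 11866*(-16249/5371) + 45949/12369 = -192810634/5371 + 45949/12369 = -2384627939867/66433899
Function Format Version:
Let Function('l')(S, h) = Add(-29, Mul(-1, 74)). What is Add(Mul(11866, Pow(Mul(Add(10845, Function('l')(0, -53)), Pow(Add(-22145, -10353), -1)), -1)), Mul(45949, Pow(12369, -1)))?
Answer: Rational(-2384627939867, 66433899) ≈ -35895.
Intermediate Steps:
Function('l')(S, h) = -103 (Function('l')(S, h) = Add(-29, -74) = -103)
Add(Mul(11866, Pow(Mul(Add(10845, Function('l')(0, -53)), Pow(Add(-22145, -10353), -1)), -1)), Mul(45949, Pow(12369, -1))) = Add(Mul(11866, Pow(Mul(Add(10845, -103), Pow(Add(-22145, -10353), -1)), -1)), Mul(45949, Pow(12369, -1))) = Add(Mul(11866, Pow(Mul(10742, Pow(-32498, -1)), -1)), Mul(45949, Rational(1, 12369))) = Add(Mul(11866, Pow(Mul(10742, Rational(-1, 32498)), -1)), Rational(45949, 12369)) = Add(Mul(11866, Pow(Rational(-5371, 16249), -1)), Rational(45949, 12369)) = Add(Mul(11866, Rational(-16249, 5371)), Rational(45949, 12369)) = Add(Rational(-192810634, 5371), Rational(45949, 12369)) = Rational(-2384627939867, 66433899)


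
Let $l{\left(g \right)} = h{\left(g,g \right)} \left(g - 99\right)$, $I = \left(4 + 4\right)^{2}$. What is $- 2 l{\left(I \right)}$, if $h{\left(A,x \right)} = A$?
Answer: $4480$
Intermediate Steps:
$I = 64$ ($I = 8^{2} = 64$)
$l{\left(g \right)} = g \left(-99 + g\right)$ ($l{\left(g \right)} = g \left(g - 99\right) = g \left(-99 + g\right)$)
$- 2 l{\left(I \right)} = - 2 \cdot 64 \left(-99 + 64\right) = - 2 \cdot 64 \left(-35\right) = \left(-2\right) \left(-2240\right) = 4480$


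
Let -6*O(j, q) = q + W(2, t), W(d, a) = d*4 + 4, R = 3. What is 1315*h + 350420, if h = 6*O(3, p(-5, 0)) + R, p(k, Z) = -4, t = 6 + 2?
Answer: 343845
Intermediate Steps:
t = 8
W(d, a) = 4 + 4*d (W(d, a) = 4*d + 4 = 4 + 4*d)
O(j, q) = -2 - q/6 (O(j, q) = -(q + (4 + 4*2))/6 = -(q + (4 + 8))/6 = -(q + 12)/6 = -(12 + q)/6 = -2 - q/6)
h = -5 (h = 6*(-2 - ⅙*(-4)) + 3 = 6*(-2 + ⅔) + 3 = 6*(-4/3) + 3 = -8 + 3 = -5)
1315*h + 350420 = 1315*(-5) + 350420 = -6575 + 350420 = 343845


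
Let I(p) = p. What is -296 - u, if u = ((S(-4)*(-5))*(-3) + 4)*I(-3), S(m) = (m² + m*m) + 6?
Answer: 1426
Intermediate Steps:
S(m) = 6 + 2*m² (S(m) = (m² + m²) + 6 = 2*m² + 6 = 6 + 2*m²)
u = -1722 (u = (((6 + 2*(-4)²)*(-5))*(-3) + 4)*(-3) = (((6 + 2*16)*(-5))*(-3) + 4)*(-3) = (((6 + 32)*(-5))*(-3) + 4)*(-3) = ((38*(-5))*(-3) + 4)*(-3) = (-190*(-3) + 4)*(-3) = (570 + 4)*(-3) = 574*(-3) = -1722)
-296 - u = -296 - 1*(-1722) = -296 + 1722 = 1426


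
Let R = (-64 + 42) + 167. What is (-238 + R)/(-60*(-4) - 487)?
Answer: 93/247 ≈ 0.37652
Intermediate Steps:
R = 145 (R = -22 + 167 = 145)
(-238 + R)/(-60*(-4) - 487) = (-238 + 145)/(-60*(-4) - 487) = -93/(240 - 487) = -93/(-247) = -93*(-1/247) = 93/247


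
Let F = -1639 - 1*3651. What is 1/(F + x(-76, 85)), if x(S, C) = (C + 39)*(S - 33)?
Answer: -1/18806 ≈ -5.3175e-5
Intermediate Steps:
x(S, C) = (-33 + S)*(39 + C) (x(S, C) = (39 + C)*(-33 + S) = (-33 + S)*(39 + C))
F = -5290 (F = -1639 - 3651 = -5290)
1/(F + x(-76, 85)) = 1/(-5290 + (-1287 - 33*85 + 39*(-76) + 85*(-76))) = 1/(-5290 + (-1287 - 2805 - 2964 - 6460)) = 1/(-5290 - 13516) = 1/(-18806) = -1/18806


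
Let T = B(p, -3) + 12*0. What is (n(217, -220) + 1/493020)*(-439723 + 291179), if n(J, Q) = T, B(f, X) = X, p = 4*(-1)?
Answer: 4993303184/11205 ≈ 4.4563e+5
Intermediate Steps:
p = -4
T = -3 (T = -3 + 12*0 = -3 + 0 = -3)
n(J, Q) = -3
(n(217, -220) + 1/493020)*(-439723 + 291179) = (-3 + 1/493020)*(-439723 + 291179) = (-3 + 1/493020)*(-148544) = -1479059/493020*(-148544) = 4993303184/11205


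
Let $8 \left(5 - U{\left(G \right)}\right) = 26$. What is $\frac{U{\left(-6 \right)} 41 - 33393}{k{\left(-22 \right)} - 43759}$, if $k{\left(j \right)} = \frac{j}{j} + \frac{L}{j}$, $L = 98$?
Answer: $\frac{1466135}{1925548} \approx 0.76141$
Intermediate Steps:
$U{\left(G \right)} = \frac{7}{4}$ ($U{\left(G \right)} = 5 - \frac{13}{4} = \frac{7}{4}$)
$k{\left(j \right)} = 1 + \frac{98}{j}$ ($k{\left(j \right)} = \frac{j}{j} + \frac{98}{j} = 1 + \frac{98}{j}$)
$\frac{U{\left(-6 \right)} 41 - 33393}{k{\left(-22 \right)} - 43759} = \frac{\frac{7}{4} \cdot 41 - 33393}{\frac{98 - 22}{-22} - 43759} = \frac{\frac{287}{4} - 33393}{\left(- \frac{1}{22}\right) 76 - 43759} = - \frac{133285}{4 \left(- \frac{38}{11} - 43759\right)} = - \frac{133285}{4 \left(- \frac{481387}{11}\right)} = \left(- \frac{133285}{4}\right) \left(- \frac{11}{481387}\right) = \frac{1466135}{1925548}$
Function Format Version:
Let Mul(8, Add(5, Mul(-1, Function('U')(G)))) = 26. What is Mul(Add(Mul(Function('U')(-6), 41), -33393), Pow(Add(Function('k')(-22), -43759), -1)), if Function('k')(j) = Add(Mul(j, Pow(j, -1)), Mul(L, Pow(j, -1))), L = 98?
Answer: Rational(1466135, 1925548) ≈ 0.76141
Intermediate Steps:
Function('U')(G) = Rational(7, 4) (Function('U')(G) = Add(5, Mul(Rational(-1, 8), 26)) = Add(5, Rational(-13, 4)) = Rational(7, 4))
Function('k')(j) = Add(1, Mul(98, Pow(j, -1))) (Function('k')(j) = Add(Mul(j, Pow(j, -1)), Mul(98, Pow(j, -1))) = Add(1, Mul(98, Pow(j, -1))))
Mul(Add(Mul(Function('U')(-6), 41), -33393), Pow(Add(Function('k')(-22), -43759), -1)) = Mul(Add(Mul(Rational(7, 4), 41), -33393), Pow(Add(Mul(Pow(-22, -1), Add(98, -22)), -43759), -1)) = Mul(Add(Rational(287, 4), -33393), Pow(Add(Mul(Rational(-1, 22), 76), -43759), -1)) = Mul(Rational(-133285, 4), Pow(Add(Rational(-38, 11), -43759), -1)) = Mul(Rational(-133285, 4), Pow(Rational(-481387, 11), -1)) = Mul(Rational(-133285, 4), Rational(-11, 481387)) = Rational(1466135, 1925548)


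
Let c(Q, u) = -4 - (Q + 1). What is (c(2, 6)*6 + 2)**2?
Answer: 1600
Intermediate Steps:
c(Q, u) = -5 - Q (c(Q, u) = -4 - (1 + Q) = -4 + (-1 - Q) = -5 - Q)
(c(2, 6)*6 + 2)**2 = ((-5 - 1*2)*6 + 2)**2 = ((-5 - 2)*6 + 2)**2 = (-7*6 + 2)**2 = (-42 + 2)**2 = (-40)**2 = 1600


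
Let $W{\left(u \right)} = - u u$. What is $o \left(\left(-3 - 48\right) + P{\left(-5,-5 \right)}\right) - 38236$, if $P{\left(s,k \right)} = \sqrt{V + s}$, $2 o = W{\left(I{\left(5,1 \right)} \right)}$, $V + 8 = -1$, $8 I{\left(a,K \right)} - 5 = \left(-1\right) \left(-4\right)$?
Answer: $- \frac{4890077}{128} - \frac{81 i \sqrt{14}}{128} \approx -38204.0 - 2.3678 i$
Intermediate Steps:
$I{\left(a,K \right)} = \frac{9}{8}$ ($I{\left(a,K \right)} = \frac{5}{8} + \frac{\left(-1\right) \left(-4\right)}{8} = \frac{5}{8} + \frac{1}{8} \cdot 4 = \frac{5}{8} + \frac{1}{2} = \frac{9}{8}$)
$W{\left(u \right)} = - u^{2}$
$V = -9$ ($V = -8 - 1 = -9$)
$o = - \frac{81}{128}$ ($o = \frac{\left(-1\right) \left(\frac{9}{8}\right)^{2}}{2} = \frac{\left(-1\right) \frac{81}{64}}{2} = \frac{1}{2} \left(- \frac{81}{64}\right) = - \frac{81}{128} \approx -0.63281$)
$P{\left(s,k \right)} = \sqrt{-9 + s}$
$o \left(\left(-3 - 48\right) + P{\left(-5,-5 \right)}\right) - 38236 = - \frac{81 \left(\left(-3 - 48\right) + \sqrt{-9 - 5}\right)}{128} - 38236 = - \frac{81 \left(\left(-3 - 48\right) + \sqrt{-14}\right)}{128} - 38236 = - \frac{81 \left(-51 + i \sqrt{14}\right)}{128} - 38236 = \left(\frac{4131}{128} - \frac{81 i \sqrt{14}}{128}\right) - 38236 = - \frac{4890077}{128} - \frac{81 i \sqrt{14}}{128}$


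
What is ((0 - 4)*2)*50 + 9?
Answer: -391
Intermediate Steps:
((0 - 4)*2)*50 + 9 = -4*2*50 + 9 = -8*50 + 9 = -400 + 9 = -391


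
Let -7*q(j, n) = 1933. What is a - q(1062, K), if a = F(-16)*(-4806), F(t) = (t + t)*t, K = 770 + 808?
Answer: -17222771/7 ≈ -2.4604e+6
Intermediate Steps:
K = 1578
F(t) = 2*t² (F(t) = (2*t)*t = 2*t²)
q(j, n) = -1933/7 (q(j, n) = -⅐*1933 = -1933/7)
a = -2460672 (a = (2*(-16)²)*(-4806) = (2*256)*(-4806) = 512*(-4806) = -2460672)
a - q(1062, K) = -2460672 - 1*(-1933/7) = -2460672 + 1933/7 = -17222771/7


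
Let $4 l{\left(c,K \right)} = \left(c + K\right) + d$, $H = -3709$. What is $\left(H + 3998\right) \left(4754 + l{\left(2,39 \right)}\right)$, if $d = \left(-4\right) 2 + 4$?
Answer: $\frac{5506317}{4} \approx 1.3766 \cdot 10^{6}$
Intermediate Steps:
$d = -4$ ($d = -8 + 4 = -4$)
$l{\left(c,K \right)} = -1 + \frac{K}{4} + \frac{c}{4}$ ($l{\left(c,K \right)} = \frac{\left(c + K\right) - 4}{4} = \frac{\left(K + c\right) - 4}{4} = \frac{-4 + K + c}{4} = -1 + \frac{K}{4} + \frac{c}{4}$)
$\left(H + 3998\right) \left(4754 + l{\left(2,39 \right)}\right) = \left(-3709 + 3998\right) \left(4754 + \left(-1 + \frac{1}{4} \cdot 39 + \frac{1}{4} \cdot 2\right)\right) = 289 \left(4754 + \left(-1 + \frac{39}{4} + \frac{1}{2}\right)\right) = 289 \left(4754 + \frac{37}{4}\right) = 289 \cdot \frac{19053}{4} = \frac{5506317}{4}$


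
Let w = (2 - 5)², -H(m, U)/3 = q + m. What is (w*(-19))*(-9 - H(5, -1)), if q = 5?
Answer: -3591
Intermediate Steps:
H(m, U) = -15 - 3*m (H(m, U) = -3*(5 + m) = -15 - 3*m)
w = 9 (w = (-3)² = 9)
(w*(-19))*(-9 - H(5, -1)) = (9*(-19))*(-9 - (-15 - 3*5)) = -171*(-9 - (-15 - 15)) = -171*(-9 - 1*(-30)) = -171*(-9 + 30) = -171*21 = -3591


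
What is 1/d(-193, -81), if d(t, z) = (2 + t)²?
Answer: 1/36481 ≈ 2.7412e-5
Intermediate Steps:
1/d(-193, -81) = 1/((2 - 193)²) = 1/((-191)²) = 1/36481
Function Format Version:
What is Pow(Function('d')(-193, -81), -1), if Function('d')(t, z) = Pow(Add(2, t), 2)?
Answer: Rational(1, 36481) ≈ 2.7412e-5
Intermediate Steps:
Pow(Function('d')(-193, -81), -1) = Pow(Pow(Add(2, -193), 2), -1) = Pow(Pow(-191, 2), -1) = Pow(36481, -1) = Rational(1, 36481)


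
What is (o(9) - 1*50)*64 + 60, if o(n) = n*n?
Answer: 2044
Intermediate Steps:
o(n) = n**2
(o(9) - 1*50)*64 + 60 = (9**2 - 1*50)*64 + 60 = (81 - 50)*64 + 60 = 31*64 + 60 = 1984 + 60 = 2044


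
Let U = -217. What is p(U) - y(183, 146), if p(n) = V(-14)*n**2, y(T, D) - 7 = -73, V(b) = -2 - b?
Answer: 565134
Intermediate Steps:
y(T, D) = -66 (y(T, D) = 7 - 73 = -66)
p(n) = 12*n**2 (p(n) = (-2 - 1*(-14))*n**2 = (-2 + 14)*n**2 = 12*n**2)
p(U) - y(183, 146) = 12*(-217)**2 - 1*(-66) = 12*47089 + 66 = 565068 + 66 = 565134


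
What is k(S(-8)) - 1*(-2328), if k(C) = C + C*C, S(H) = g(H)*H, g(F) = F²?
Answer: 263960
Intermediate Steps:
S(H) = H³ (S(H) = H²*H = H³)
k(C) = C + C²
k(S(-8)) - 1*(-2328) = (-8)³*(1 + (-8)³) - 1*(-2328) = -512*(1 - 512) + 2328 = -512*(-511) + 2328 = 261632 + 2328 = 263960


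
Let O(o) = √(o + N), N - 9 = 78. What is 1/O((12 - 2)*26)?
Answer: √347/347 ≈ 0.053683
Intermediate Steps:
N = 87 (N = 9 + 78 = 87)
O(o) = √(87 + o) (O(o) = √(o + 87) = √(87 + o))
1/O((12 - 2)*26) = 1/(√(87 + (12 - 2)*26)) = 1/(√(87 + 10*26)) = 1/(√(87 + 260)) = 1/(√347) = √347/347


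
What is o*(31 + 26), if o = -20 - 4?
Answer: -1368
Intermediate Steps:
o = -24
o*(31 + 26) = -24*(31 + 26) = -24*57 = -1368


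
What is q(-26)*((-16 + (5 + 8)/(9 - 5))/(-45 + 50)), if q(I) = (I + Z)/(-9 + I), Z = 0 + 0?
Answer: -663/350 ≈ -1.8943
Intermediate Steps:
Z = 0
q(I) = I/(-9 + I) (q(I) = (I + 0)/(-9 + I) = I/(-9 + I))
q(-26)*((-16 + (5 + 8)/(9 - 5))/(-45 + 50)) = (-26/(-9 - 26))*((-16 + (5 + 8)/(9 - 5))/(-45 + 50)) = (-26/(-35))*((-16 + 13/4)/5) = (-26*(-1/35))*((-16 + 13*(¼))*(⅕)) = 26*((-16 + 13/4)*(⅕))/35 = 26*(-51/4*⅕)/35 = (26/35)*(-51/20) = -663/350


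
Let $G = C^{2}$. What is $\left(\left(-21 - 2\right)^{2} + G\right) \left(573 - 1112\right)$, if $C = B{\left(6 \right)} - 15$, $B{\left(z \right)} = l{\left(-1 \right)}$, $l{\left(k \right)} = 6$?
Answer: $-328790$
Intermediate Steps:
$B{\left(z \right)} = 6$
$C = -9$ ($C = 6 - 15 = -9$)
$G = 81$ ($G = \left(-9\right)^{2} = 81$)
$\left(\left(-21 - 2\right)^{2} + G\right) \left(573 - 1112\right) = \left(\left(-21 - 2\right)^{2} + 81\right) \left(573 - 1112\right) = \left(\left(-23\right)^{2} + 81\right) \left(-539\right) = \left(529 + 81\right) \left(-539\right) = 610 \left(-539\right) = -328790$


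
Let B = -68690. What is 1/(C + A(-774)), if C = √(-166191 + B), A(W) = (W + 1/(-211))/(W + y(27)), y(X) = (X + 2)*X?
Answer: -310135185/873699886306 - 3606201*I*√234881/873699886306 ≈ -0.00035497 - 0.0020004*I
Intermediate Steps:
y(X) = X*(2 + X) (y(X) = (2 + X)*X = X*(2 + X))
A(W) = (-1/211 + W)/(783 + W) (A(W) = (W + 1/(-211))/(W + 27*(2 + 27)) = (W - 1/211)/(W + 27*29) = (-1/211 + W)/(W + 783) = (-1/211 + W)/(783 + W))
C = I*√234881 (C = √(-166191 - 68690) = √(-234881) = I*√234881 ≈ 484.65*I)
1/(C + A(-774)) = 1/(I*√234881 + (-1/211 - 774)/(783 - 774)) = 1/(I*√234881 - 163315/211/9) = 1/(I*√234881 + (⅑)*(-163315/211)) = 1/(I*√234881 - 163315/1899) = 1/(-163315/1899 + I*√234881)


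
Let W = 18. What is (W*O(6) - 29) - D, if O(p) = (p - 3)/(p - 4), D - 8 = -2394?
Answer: 2384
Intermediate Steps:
D = -2386 (D = 8 - 2394 = -2386)
O(p) = (-3 + p)/(-4 + p)
(W*O(6) - 29) - D = (18*((-3 + 6)/(-4 + 6)) - 29) - 1*(-2386) = (18*(3/2) - 29) + 2386 = (27 - 29) + 2386 = -2 + 2386 = 2384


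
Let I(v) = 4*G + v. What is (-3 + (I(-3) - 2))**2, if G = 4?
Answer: 64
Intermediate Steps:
I(v) = 16 + v (I(v) = 4*4 + v = 16 + v)
(-3 + (I(-3) - 2))**2 = (-3 + ((16 - 3) - 2))**2 = (-3 + (13 - 2))**2 = (-3 + 11)**2 = 8**2 = 64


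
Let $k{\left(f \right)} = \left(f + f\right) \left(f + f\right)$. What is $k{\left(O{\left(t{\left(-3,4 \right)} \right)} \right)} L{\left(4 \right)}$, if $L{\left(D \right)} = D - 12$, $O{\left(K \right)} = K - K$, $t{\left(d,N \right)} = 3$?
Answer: $0$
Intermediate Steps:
$O{\left(K \right)} = 0$
$k{\left(f \right)} = 4 f^{2}$ ($k{\left(f \right)} = 2 f 2 f = 4 f^{2}$)
$L{\left(D \right)} = -12 + D$
$k{\left(O{\left(t{\left(-3,4 \right)} \right)} \right)} L{\left(4 \right)} = 4 \cdot 0^{2} \left(-12 + 4\right) = 4 \cdot 0 \left(-8\right) = 0 \left(-8\right) = 0$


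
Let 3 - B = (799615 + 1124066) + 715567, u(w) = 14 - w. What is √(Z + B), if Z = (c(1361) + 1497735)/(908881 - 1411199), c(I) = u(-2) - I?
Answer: 45*I*√82215302785714/251159 ≈ 1624.6*I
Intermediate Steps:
c(I) = 16 - I (c(I) = (14 - 1*(-2)) - I = (14 + 2) - I = 16 - I)
B = -2639245 (B = 3 - ((799615 + 1124066) + 715567) = 3 - (1923681 + 715567) = 3 - 1*2639248 = 3 - 2639248 = -2639245)
Z = -748195/251159 (Z = ((16 - 1*1361) + 1497735)/(908881 - 1411199) = ((16 - 1361) + 1497735)/(-502318) = (-1345 + 1497735)*(-1/502318) = 1496390*(-1/502318) = -748195/251159 ≈ -2.9790)
√(Z + B) = √(-748195/251159 - 2639245) = √(-662870883150/251159) = 45*I*√82215302785714/251159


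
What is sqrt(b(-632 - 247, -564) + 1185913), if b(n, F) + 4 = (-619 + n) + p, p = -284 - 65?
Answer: sqrt(1184062) ≈ 1088.1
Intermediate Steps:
p = -349
b(n, F) = -972 + n (b(n, F) = -4 + ((-619 + n) - 349) = -4 + (-968 + n) = -972 + n)
sqrt(b(-632 - 247, -564) + 1185913) = sqrt((-972 + (-632 - 247)) + 1185913) = sqrt((-972 - 879) + 1185913) = sqrt(-1851 + 1185913) = sqrt(1184062)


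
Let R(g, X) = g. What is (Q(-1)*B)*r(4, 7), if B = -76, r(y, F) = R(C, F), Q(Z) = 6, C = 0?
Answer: 0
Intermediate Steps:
r(y, F) = 0
(Q(-1)*B)*r(4, 7) = (6*(-76))*0 = -456*0 = 0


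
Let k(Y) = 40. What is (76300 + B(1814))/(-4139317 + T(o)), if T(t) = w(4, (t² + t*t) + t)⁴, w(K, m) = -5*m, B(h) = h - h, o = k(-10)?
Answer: 76300/68874753595860683 ≈ 1.1078e-12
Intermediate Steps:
o = 40
B(h) = 0
T(t) = (-10*t² - 5*t)⁴ (T(t) = (-5*((t² + t*t) + t))⁴ = (-5*((t² + t²) + t))⁴ = (-5*(2*t² + t))⁴ = (-5*(t + 2*t²))⁴ = (-10*t² - 5*t)⁴)
(76300 + B(1814))/(-4139317 + T(o)) = (76300 + 0)/(-4139317 + 625*40⁴*(1 + 2*40)⁴) = 76300/(-4139317 + 625*2560000*(1 + 80)⁴) = 76300/(-4139317 + 625*2560000*81⁴) = 76300/(-4139317 + 625*2560000*43046721) = 76300/(-4139317 + 68874753600000000) = 76300/68874753595860683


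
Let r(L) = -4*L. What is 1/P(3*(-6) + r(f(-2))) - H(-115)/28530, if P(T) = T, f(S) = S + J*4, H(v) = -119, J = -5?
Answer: 1843/99855 ≈ 0.018457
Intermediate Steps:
f(S) = -20 + S (f(S) = S - 5*4 = S - 20 = -20 + S)
1/P(3*(-6) + r(f(-2))) - H(-115)/28530 = 1/(3*(-6) - 4*(-20 - 2)) - (-119)/28530 = 1/(-18 - 4*(-22)) - (-119)/28530 = 1/(-18 + 88) - 1*(-119/28530) = 1/70 + 119/28530 = 1843/99855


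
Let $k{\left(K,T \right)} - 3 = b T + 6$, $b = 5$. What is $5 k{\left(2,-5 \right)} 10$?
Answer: $-800$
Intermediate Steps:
$k{\left(K,T \right)} = 9 + 5 T$ ($k{\left(K,T \right)} = 3 + \left(5 T + 6\right) = 3 + \left(6 + 5 T\right) = 9 + 5 T$)
$5 k{\left(2,-5 \right)} 10 = 5 \left(9 + 5 \left(-5\right)\right) 10 = 5 \left(9 - 25\right) 10 = 5 \left(-16\right) 10 = \left(-80\right) 10 = -800$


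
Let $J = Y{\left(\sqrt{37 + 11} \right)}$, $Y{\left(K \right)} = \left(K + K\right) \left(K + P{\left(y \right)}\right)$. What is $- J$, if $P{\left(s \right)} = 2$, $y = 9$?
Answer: $-96 - 16 \sqrt{3} \approx -123.71$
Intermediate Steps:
$Y{\left(K \right)} = 2 K \left(2 + K\right)$ ($Y{\left(K \right)} = \left(K + K\right) \left(K + 2\right) = 2 K \left(2 + K\right)$)
$J = 8 \sqrt{3} \left(2 + 4 \sqrt{3}\right)$ ($J = 2 \sqrt{37 + 11} \left(2 + \sqrt{37 + 11}\right) = 2 \sqrt{48} \left(2 + \sqrt{48}\right) = 2 \cdot 4 \sqrt{3} \left(2 + 4 \sqrt{3}\right) = 8 \sqrt{3} \left(2 + 4 \sqrt{3}\right) \approx 123.71$)
$- J = - (96 + 16 \sqrt{3}) = -96 - 16 \sqrt{3}$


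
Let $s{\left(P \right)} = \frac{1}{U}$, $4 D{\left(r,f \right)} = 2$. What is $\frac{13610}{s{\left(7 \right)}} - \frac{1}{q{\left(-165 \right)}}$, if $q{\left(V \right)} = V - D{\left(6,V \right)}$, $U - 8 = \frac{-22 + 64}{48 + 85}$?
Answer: $\frac{711775818}{6289} \approx 1.1318 \cdot 10^{5}$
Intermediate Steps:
$D{\left(r,f \right)} = \frac{1}{2}$ ($D{\left(r,f \right)} = \frac{1}{4} \cdot 2 = \frac{1}{2}$)
$U = \frac{158}{19}$ ($U = 8 + \frac{-22 + 64}{48 + 85} = 8 + \frac{42}{133} = 8 + 42 \cdot \frac{1}{133} = 8 + \frac{6}{19} = \frac{158}{19} \approx 8.3158$)
$q{\left(V \right)} = - \frac{1}{2} + V$ ($q{\left(V \right)} = V - \frac{1}{2} = - \frac{1}{2} + V$)
$s{\left(P \right)} = \frac{19}{158}$ ($s{\left(P \right)} = \frac{1}{\frac{158}{19}} = \frac{19}{158}$)
$\frac{13610}{s{\left(7 \right)}} - \frac{1}{q{\left(-165 \right)}} = \frac{13610}{\frac{19}{158}} - \frac{1}{- \frac{1}{2} - 165} = 13610 \cdot \frac{158}{19} - \frac{1}{- \frac{331}{2}} = \frac{2150380}{19} - - \frac{2}{331} = \frac{2150380}{19} + \frac{2}{331} = \frac{711775818}{6289}$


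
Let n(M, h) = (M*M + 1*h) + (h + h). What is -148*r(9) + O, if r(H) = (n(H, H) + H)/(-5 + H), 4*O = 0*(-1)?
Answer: -4329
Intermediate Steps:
O = 0 (O = (0*(-1))/4 = (¼)*0 = 0)
n(M, h) = M² + 3*h (n(M, h) = (M² + h) + 2*h = (h + M²) + 2*h = M² + 3*h)
r(H) = (H² + 4*H)/(-5 + H) (r(H) = ((H² + 3*H) + H)/(-5 + H) = (H² + 4*H)/(-5 + H))
-148*r(9) + O = -1332*(4 + 9)/(-5 + 9) + 0 = -1332*13/4 + 0 = -148*117/4 + 0 = -4329 + 0 = -4329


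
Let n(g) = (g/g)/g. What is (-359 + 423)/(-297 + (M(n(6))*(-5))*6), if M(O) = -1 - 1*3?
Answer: -64/177 ≈ -0.36158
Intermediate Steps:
n(g) = 1/g
M(O) = -4 (M(O) = -1 - 3 = -4)
(-359 + 423)/(-297 + (M(n(6))*(-5))*6) = (-359 + 423)/(-297 - 4*(-5)*6) = 64/(-297 + 20*6) = 64/(-297 + 120) = 64/(-177) = 64*(-1/177) = -64/177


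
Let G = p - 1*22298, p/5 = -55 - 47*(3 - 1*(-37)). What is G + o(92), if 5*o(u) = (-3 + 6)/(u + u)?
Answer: -29415157/920 ≈ -31973.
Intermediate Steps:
o(u) = 3/(10*u) (o(u) = ((-3 + 6)/(u + u))/5 = (3/((2*u)))/5 = (3*(1/(2*u)))/5 = (3/(2*u))/5 = 3/(10*u))
p = -9675 (p = 5*(-55 - 47*(3 - 1*(-37))) = 5*(-55 - 47*(3 + 37)) = 5*(-55 - 47*40) = 5*(-55 - 1880) = 5*(-1935) = -9675)
G = -31973 (G = -9675 - 1*22298 = -9675 - 22298 = -31973)
G + o(92) = -31973 + (3/10)/92 = -31973 + (3/10)*(1/92) = -31973 + 3/920 = -29415157/920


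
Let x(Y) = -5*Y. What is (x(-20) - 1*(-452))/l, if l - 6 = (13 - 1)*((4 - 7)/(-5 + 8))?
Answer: -92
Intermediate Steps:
l = -6 (l = 6 + (13 - 1)*((4 - 7)/(-5 + 8)) = 6 + 12*(-3/3) = 6 + 12*(-3*⅓) = 6 + 12*(-1) = 6 - 12 = -6)
(x(-20) - 1*(-452))/l = (-5*(-20) - 1*(-452))/(-6) = (100 + 452)*(-⅙) = 552*(-⅙) = -92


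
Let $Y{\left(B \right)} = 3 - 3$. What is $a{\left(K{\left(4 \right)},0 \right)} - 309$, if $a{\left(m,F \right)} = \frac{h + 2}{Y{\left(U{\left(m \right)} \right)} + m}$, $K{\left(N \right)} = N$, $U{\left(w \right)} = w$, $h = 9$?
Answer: $- \frac{1225}{4} \approx -306.25$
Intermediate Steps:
$Y{\left(B \right)} = 0$ ($Y{\left(B \right)} = 3 - 3 = 0$)
$a{\left(m,F \right)} = \frac{11}{m}$ ($a{\left(m,F \right)} = \frac{9 + 2}{0 + m} = \frac{11}{m}$)
$a{\left(K{\left(4 \right)},0 \right)} - 309 = \frac{11}{4} - 309 = - \frac{1225}{4}$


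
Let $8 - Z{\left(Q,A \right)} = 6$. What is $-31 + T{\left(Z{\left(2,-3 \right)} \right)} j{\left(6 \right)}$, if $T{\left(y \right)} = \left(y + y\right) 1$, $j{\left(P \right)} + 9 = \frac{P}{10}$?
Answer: $- \frac{323}{5} \approx -64.6$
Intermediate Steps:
$j{\left(P \right)} = -9 + \frac{P}{10}$
$Z{\left(Q,A \right)} = 2$ ($Z{\left(Q,A \right)} = 8 - 6 = 2$)
$T{\left(y \right)} = 2 y$ ($T{\left(y \right)} = 2 y 1 = 2 y$)
$-31 + T{\left(Z{\left(2,-3 \right)} \right)} j{\left(6 \right)} = -31 + 2 \cdot 2 \left(-9 + \frac{1}{10} \cdot 6\right) = -31 + 4 \left(-9 + \frac{3}{5}\right) = -31 + 4 \left(- \frac{42}{5}\right) = -31 - \frac{168}{5} = - \frac{323}{5}$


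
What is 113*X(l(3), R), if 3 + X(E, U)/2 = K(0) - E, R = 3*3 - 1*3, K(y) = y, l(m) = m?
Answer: -1356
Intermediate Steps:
R = 6 (R = 9 - 3 = 6)
X(E, U) = -6 - 2*E (X(E, U) = -6 + 2*(0 - E) = -6 + 2*(-E) = -6 - 2*E)
113*X(l(3), R) = 113*(-6 - 2*3) = 113*(-6 - 6) = 113*(-12) = -1356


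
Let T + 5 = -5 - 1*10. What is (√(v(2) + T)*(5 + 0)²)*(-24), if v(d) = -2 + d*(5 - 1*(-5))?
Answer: -600*I*√2 ≈ -848.53*I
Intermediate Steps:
v(d) = -2 + 10*d (v(d) = -2 + d*(5 + 5) = -2 + d*10 = -2 + 10*d)
T = -20 (T = -5 + (-5 - 1*10) = -5 + (-5 - 10) = -5 - 15 = -20)
(√(v(2) + T)*(5 + 0)²)*(-24) = (√((-2 + 10*2) - 20)*(5 + 0)²)*(-24) = (√((-2 + 20) - 20)*5²)*(-24) = (√(18 - 20)*25)*(-24) = (√(-2)*25)*(-24) = ((I*√2)*25)*(-24) = (25*I*√2)*(-24) = -600*I*√2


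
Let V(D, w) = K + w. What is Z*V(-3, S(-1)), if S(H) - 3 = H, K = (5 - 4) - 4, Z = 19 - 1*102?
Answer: 83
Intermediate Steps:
Z = -83 (Z = 19 - 102 = -83)
K = -3 (K = 1 - 4 = -3)
S(H) = 3 + H
V(D, w) = -3 + w
Z*V(-3, S(-1)) = -83*(-3 + (3 - 1)) = -83*(-3 + 2) = -83*(-1) = 83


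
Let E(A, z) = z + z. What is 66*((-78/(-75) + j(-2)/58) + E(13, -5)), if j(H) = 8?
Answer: -422136/725 ≈ -582.26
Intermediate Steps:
E(A, z) = 2*z
66*((-78/(-75) + j(-2)/58) + E(13, -5)) = 66*((-78/(-75) + 8/58) + 2*(-5)) = 66*((-78*(-1/75) + 8*(1/58)) - 10) = 66*((26/25 + 4/29) - 10) = 66*(854/725 - 10) = 66*(-6396/725) = -422136/725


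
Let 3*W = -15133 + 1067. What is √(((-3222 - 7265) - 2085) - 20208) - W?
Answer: 14066/3 + 2*I*√8195 ≈ 4688.7 + 181.05*I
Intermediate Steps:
W = -14066/3 (W = (-15133 + 1067)/3 = (⅓)*(-14066) = -14066/3 ≈ -4688.7)
√(((-3222 - 7265) - 2085) - 20208) - W = √(((-3222 - 7265) - 2085) - 20208) - 1*(-14066/3) = √((-10487 - 2085) - 20208) + 14066/3 = √(-12572 - 20208) + 14066/3 = √(-32780) + 14066/3 = 2*I*√8195 + 14066/3 = 14066/3 + 2*I*√8195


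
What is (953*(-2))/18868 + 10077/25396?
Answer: 35432015/119792932 ≈ 0.29578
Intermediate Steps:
(953*(-2))/18868 + 10077/25396 = -1906*1/18868 + 10077*(1/25396) = -953/9434 + 10077/25396 = 35432015/119792932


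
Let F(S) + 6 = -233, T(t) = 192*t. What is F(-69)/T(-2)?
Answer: 239/384 ≈ 0.62240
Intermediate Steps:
F(S) = -239 (F(S) = -6 - 233 = -239)
F(-69)/T(-2) = -239/(192*(-2)) = -239/(-384) = -239*(-1/384) = 239/384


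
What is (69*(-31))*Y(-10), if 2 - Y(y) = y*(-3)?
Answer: 59892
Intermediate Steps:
Y(y) = 2 + 3*y (Y(y) = 2 - y*(-3) = 2 - (-3)*y = 2 + 3*y)
(69*(-31))*Y(-10) = (69*(-31))*(2 + 3*(-10)) = -2139*(2 - 30) = -2139*(-28) = 59892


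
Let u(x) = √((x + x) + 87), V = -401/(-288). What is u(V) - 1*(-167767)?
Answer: 167767 + √12929/12 ≈ 1.6778e+5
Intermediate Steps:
V = 401/288 (V = -401*(-1/288) = 401/288 ≈ 1.3924)
u(x) = √(87 + 2*x) (u(x) = √(2*x + 87) = √(87 + 2*x))
u(V) - 1*(-167767) = √(87 + 2*(401/288)) - 1*(-167767) = √(87 + 401/144) + 167767 = √(12929/144) + 167767 = √12929/12 + 167767 = 167767 + √12929/12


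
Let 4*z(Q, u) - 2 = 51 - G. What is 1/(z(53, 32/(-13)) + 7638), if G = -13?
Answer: 2/15309 ≈ 0.00013064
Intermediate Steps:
z(Q, u) = 33/2 (z(Q, u) = ½ + (51 - 1*(-13))/4 = ½ + (51 + 13)/4 = ½ + (¼)*64 = ½ + 16 = 33/2)
1/(z(53, 32/(-13)) + 7638) = 1/(33/2 + 7638) = 1/(15309/2) = 2/15309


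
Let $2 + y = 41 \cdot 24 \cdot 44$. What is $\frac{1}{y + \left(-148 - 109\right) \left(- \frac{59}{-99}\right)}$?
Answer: $\frac{99}{4270943} \approx 2.318 \cdot 10^{-5}$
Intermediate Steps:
$y = 43294$ ($y = -2 + 41 \cdot 24 \cdot 44 = -2 + 984 \cdot 44 = -2 + 43296 = 43294$)
$\frac{1}{y + \left(-148 - 109\right) \left(- \frac{59}{-99}\right)} = \frac{1}{43294 + \left(-148 - 109\right) \left(- \frac{59}{-99}\right)} = \frac{1}{43294 - 257 \left(\left(-59\right) \left(- \frac{1}{99}\right)\right)} = \frac{1}{43294 - \frac{15163}{99}} = \frac{1}{\frac{4270943}{99}} = \frac{99}{4270943}$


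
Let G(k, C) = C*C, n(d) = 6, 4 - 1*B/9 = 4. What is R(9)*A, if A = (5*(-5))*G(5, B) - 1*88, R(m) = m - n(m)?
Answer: -264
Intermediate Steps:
B = 0 (B = 36 - 9*4 = 36 - 36 = 0)
G(k, C) = C²
R(m) = -6 + m (R(m) = m - 1*6 = m - 6 = -6 + m)
A = -88 (A = (5*(-5))*0² - 1*88 = -25*0 - 88 = 0 - 88 = -88)
R(9)*A = (-6 + 9)*(-88) = 3*(-88) = -264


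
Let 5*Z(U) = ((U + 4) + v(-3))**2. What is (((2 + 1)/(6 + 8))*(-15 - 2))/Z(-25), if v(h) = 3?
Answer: -85/1512 ≈ -0.056217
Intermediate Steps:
Z(U) = (7 + U)**2/5 (Z(U) = ((U + 4) + 3)**2/5 = ((4 + U) + 3)**2/5 = (7 + U)**2/5)
(((2 + 1)/(6 + 8))*(-15 - 2))/Z(-25) = (((2 + 1)/(6 + 8))*(-15 - 2))/(((7 - 25)**2/5)) = ((3/14)*(-17))/(((1/5)*(-18)**2)) = ((3*(1/14))*(-17))/(((1/5)*324)) = ((3/14)*(-17))/(324/5) = -51/14*5/324 = -85/1512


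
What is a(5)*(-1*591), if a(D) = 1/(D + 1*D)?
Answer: -591/10 ≈ -59.100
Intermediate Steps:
a(D) = 1/(2*D) (a(D) = 1/(D + D) = 1/(2*D))
a(5)*(-1*591) = ((½)/5)*(-1*591) = ((½)*(⅕))*(-591) = (⅒)*(-591) = -591/10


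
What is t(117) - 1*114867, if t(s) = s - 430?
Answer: -115180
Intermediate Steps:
t(s) = -430 + s
t(117) - 1*114867 = (-430 + 117) - 1*114867 = -313 - 114867 = -115180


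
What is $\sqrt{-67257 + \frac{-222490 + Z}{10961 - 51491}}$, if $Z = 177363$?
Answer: $\frac{i \sqrt{110479960293990}}{40530} \approx 259.34 i$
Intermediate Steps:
$\sqrt{-67257 + \frac{-222490 + Z}{10961 - 51491}} = \sqrt{-67257 + \frac{-222490 + 177363}{10961 - 51491}} = \sqrt{-67257 - \frac{45127}{-40530}} = \sqrt{-67257 - - \frac{45127}{40530}} = \sqrt{-67257 + \frac{45127}{40530}} = \sqrt{- \frac{2725881083}{40530}} = \frac{i \sqrt{110479960293990}}{40530}$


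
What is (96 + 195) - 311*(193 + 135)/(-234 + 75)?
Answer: 148277/159 ≈ 932.56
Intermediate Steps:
(96 + 195) - 311*(193 + 135)/(-234 + 75) = 291 - 102008/(-159) = 291 - 102008*(-1)/159 = 291 - 311*(-328/159) = 291 + 102008/159 = 148277/159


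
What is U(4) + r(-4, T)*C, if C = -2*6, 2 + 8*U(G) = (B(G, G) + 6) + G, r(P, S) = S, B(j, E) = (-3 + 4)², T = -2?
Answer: 201/8 ≈ 25.125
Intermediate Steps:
B(j, E) = 1 (B(j, E) = 1² = 1)
U(G) = 5/8 + G/8 (U(G) = -¼ + ((1 + 6) + G)/8 = -¼ + (7 + G)/8 = -¼ + (7/8 + G/8) = 5/8 + G/8)
C = -12
U(4) + r(-4, T)*C = (5/8 + (⅛)*4) - 2*(-12) = (5/8 + ½) + 24 = 9/8 + 24 = 201/8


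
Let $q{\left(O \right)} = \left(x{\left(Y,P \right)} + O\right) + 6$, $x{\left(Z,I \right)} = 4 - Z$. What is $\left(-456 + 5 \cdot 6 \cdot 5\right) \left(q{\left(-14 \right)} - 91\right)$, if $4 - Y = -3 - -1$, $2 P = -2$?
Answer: $30906$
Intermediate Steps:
$P = -1$ ($P = \frac{1}{2} \left(-2\right) = -1$)
$Y = 6$ ($Y = 4 - \left(-3 - -1\right) = 4 - \left(-3 + 1\right) = 4 - -2 = 4 + 2 = 6$)
$q{\left(O \right)} = 4 + O$ ($q{\left(O \right)} = \left(\left(4 - 6\right) + O\right) + 6 = \left(-2 + O\right) + 6 = 4 + O$)
$\left(-456 + 5 \cdot 6 \cdot 5\right) \left(q{\left(-14 \right)} - 91\right) = \left(-456 + 5 \cdot 6 \cdot 5\right) \left(\left(4 - 14\right) - 91\right) = \left(-456 + 30 \cdot 5\right) \left(-10 - 91\right) = \left(-456 + 150\right) \left(-101\right) = \left(-306\right) \left(-101\right) = 30906$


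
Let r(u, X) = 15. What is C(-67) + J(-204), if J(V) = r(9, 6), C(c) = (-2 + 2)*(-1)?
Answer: 15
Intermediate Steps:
C(c) = 0 (C(c) = 0*(-1) = 0)
J(V) = 15
C(-67) + J(-204) = 0 + 15 = 15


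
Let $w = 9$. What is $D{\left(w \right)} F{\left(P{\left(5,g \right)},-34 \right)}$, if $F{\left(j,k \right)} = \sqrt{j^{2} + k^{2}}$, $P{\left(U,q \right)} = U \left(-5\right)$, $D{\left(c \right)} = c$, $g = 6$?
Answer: $9 \sqrt{1781} \approx 379.82$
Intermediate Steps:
$P{\left(U,q \right)} = - 5 U$
$D{\left(w \right)} F{\left(P{\left(5,g \right)},-34 \right)} = 9 \sqrt{\left(\left(-5\right) 5\right)^{2} + \left(-34\right)^{2}} = 9 \sqrt{\left(-25\right)^{2} + 1156} = 9 \sqrt{625 + 1156} = 9 \sqrt{1781}$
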